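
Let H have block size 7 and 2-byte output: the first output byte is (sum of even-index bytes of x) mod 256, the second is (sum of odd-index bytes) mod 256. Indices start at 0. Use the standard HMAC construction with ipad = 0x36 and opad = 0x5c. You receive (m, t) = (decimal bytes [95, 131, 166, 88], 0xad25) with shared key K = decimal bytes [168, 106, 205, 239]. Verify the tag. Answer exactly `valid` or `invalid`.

valid

Key decimal bytes [168, 106, 205, 239] = a8 6a cd ef is 4 bytes ≤ B = 7; zero-pad to 7 bytes: K' = a8 6a cd ef 00 00 00.
K' ⊕ ipad = 9e 5c fb d9 36 36 36; K' ⊕ opad = f4 36 91 b3 5c 5c 5c.
Inner hash: even-index sum = 736 mod 256 = 224; odd-index sum = 624 mod 256 = 112 → e0 70.
Outer hash (recomputed tag): even-index sum = 685 mod 256 = 173; odd-index sum = 549 mod 256 = 37 → ad 25.
Recomputed tag = ad25; claimed = ad25 → match.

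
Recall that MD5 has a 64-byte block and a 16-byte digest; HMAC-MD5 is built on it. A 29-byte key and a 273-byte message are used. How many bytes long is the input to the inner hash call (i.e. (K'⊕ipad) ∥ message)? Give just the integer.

Key is 29 ≤ 64 bytes, zero-padded: |K'| = 64.
Inner input = (K'⊕ipad) ∥ m → 64 + 273 = 337 bytes.

337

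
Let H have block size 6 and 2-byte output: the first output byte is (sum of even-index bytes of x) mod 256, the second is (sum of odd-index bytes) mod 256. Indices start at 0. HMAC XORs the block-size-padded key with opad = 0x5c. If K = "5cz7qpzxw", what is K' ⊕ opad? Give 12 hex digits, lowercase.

4dde5c5c5c5c

Key "5cz7qpzxw" = 35 63 7a 37 71 70 7a 78 77 is 9 bytes > B = 6, so hash it first: H(key) = 11 82, then zero-pad to 6 bytes: K' = 11 82 00 00 00 00.
XOR each byte with 0x5c: 11⊕5c=4d, 82⊕5c=de, 00⊕5c=5c, 00⊕5c=5c, 00⊕5c=5c, 00⊕5c=5c.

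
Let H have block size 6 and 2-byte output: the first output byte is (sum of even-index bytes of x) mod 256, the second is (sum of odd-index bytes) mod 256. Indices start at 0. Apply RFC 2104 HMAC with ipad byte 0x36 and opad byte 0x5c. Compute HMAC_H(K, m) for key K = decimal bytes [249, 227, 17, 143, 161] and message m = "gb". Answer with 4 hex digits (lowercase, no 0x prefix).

e314

Key decimal bytes [249, 227, 17, 143, 161] = f9 e3 11 8f a1 is 5 bytes ≤ B = 6; zero-pad to 6 bytes: K' = f9 e3 11 8f a1 00.
K' ⊕ ipad = cf d5 27 b9 97 36.  K' ⊕ opad = a5 bf 4d d3 fd 5c.
Inner input = (K'⊕ipad) ∥ m = cf d5 27 b9 97 36 ∥ 67 62.
Inner hash: even-index sum = 500 mod 256 = 244; odd-index sum = 550 mod 256 = 38 → f4 26.
Outer input = (K'⊕opad) ∥ inner = a5 bf 4d d3 fd 5c ∥ f4 26.
Outer hash (tag): even-index sum = 739 mod 256 = 227; odd-index sum = 532 mod 256 = 20 → e3 14.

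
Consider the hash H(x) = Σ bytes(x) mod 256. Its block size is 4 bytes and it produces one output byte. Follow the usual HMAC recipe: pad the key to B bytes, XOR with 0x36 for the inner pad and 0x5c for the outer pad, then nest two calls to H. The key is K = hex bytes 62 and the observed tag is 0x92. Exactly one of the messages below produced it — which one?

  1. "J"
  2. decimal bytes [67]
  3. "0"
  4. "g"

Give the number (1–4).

Key hex bytes 62 is 1 byte ≤ B = 4; zero-pad to 4 bytes: K' = 62 00 00 00.
K' ⊕ ipad = 54 36 36 36; K' ⊕ opad = 3e 5c 5c 5c.
m1: inner = H(54 36 36 36 4a) = 40; tag = H(3e 5c 5c 5c 40) = 92 ← matches
m2: inner = H(54 36 36 36 43) = 39; tag = H(3e 5c 5c 5c 39) = 8b
m3: inner = H(54 36 36 36 30) = 26; tag = H(3e 5c 5c 5c 26) = 78
m4: inner = H(54 36 36 36 67) = 5d; tag = H(3e 5c 5c 5c 5d) = af

1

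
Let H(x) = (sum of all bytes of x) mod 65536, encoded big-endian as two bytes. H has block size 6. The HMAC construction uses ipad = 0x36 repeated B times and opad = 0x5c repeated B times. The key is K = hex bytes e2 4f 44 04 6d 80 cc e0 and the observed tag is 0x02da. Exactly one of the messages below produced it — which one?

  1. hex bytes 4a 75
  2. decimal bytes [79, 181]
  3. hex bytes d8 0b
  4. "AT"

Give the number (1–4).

4

Key hex bytes e2 4f 44 04 6d 80 cc e0 is 8 bytes > B = 6, so hash it first: H(key) = 04 12, then zero-pad to 6 bytes: K' = 04 12 00 00 00 00.
K' ⊕ ipad = 32 24 36 36 36 36; K' ⊕ opad = 58 4e 5c 5c 5c 5c.
m1: inner = H(32 24 36 36 36 36 4a 75) = 01 ed; tag = H(58 4e 5c 5c 5c 5c 01 ed) = 0304
m2: inner = H(32 24 36 36 36 36 4f b5) = 02 32; tag = H(58 4e 5c 5c 5c 5c 02 32) = 024a
m3: inner = H(32 24 36 36 36 36 d8 0b) = 02 11; tag = H(58 4e 5c 5c 5c 5c 02 11) = 0229
m4: inner = H(32 24 36 36 36 36 41 54) = 01 c3; tag = H(58 4e 5c 5c 5c 5c 01 c3) = 02da ← matches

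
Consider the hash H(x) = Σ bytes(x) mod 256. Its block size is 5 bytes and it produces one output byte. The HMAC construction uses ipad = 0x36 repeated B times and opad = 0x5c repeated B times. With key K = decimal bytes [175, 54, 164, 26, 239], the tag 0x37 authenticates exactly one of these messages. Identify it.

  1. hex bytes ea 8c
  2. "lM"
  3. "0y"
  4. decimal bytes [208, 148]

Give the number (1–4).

2

Key decimal bytes [175, 54, 164, 26, 239] = af 36 a4 1a ef is exactly B = 5 bytes: K' = af 36 a4 1a ef.
K' ⊕ ipad = 99 00 92 2c d9; K' ⊕ opad = f3 6a f8 46 b3.
m1: inner = H(99 00 92 2c d9 ea 8c) = a6; tag = H(f3 6a f8 46 b3 a6) = f4
m2: inner = H(99 00 92 2c d9 6c 4d) = e9; tag = H(f3 6a f8 46 b3 e9) = 37 ← matches
m3: inner = H(99 00 92 2c d9 30 79) = d9; tag = H(f3 6a f8 46 b3 d9) = 27
m4: inner = H(99 00 92 2c d9 d0 94) = 94; tag = H(f3 6a f8 46 b3 94) = e2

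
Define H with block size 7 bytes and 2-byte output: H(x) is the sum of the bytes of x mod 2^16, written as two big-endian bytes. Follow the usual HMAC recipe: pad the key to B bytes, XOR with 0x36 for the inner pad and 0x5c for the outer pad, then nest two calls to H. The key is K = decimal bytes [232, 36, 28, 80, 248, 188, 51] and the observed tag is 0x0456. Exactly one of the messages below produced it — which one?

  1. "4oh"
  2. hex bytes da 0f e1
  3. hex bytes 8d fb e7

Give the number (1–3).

Key decimal bytes [232, 36, 28, 80, 248, 188, 51] = e8 24 1c 50 f8 bc 33 is exactly B = 7 bytes: K' = e8 24 1c 50 f8 bc 33.
K' ⊕ ipad = de 12 2a 66 ce 8a 05; K' ⊕ opad = b4 78 40 0c a4 e0 6f.
m1: inner = H(de 12 2a 66 ce 8a 05 34 6f 68) = 03 e8; tag = H(b4 78 40 0c a4 e0 6f 03 e8) = 0456 ← matches
m2: inner = H(de 12 2a 66 ce 8a 05 da 0f e1) = 04 a7; tag = H(b4 78 40 0c a4 e0 6f 04 a7) = 0416
m3: inner = H(de 12 2a 66 ce 8a 05 8d fb e7) = 05 4c; tag = H(b4 78 40 0c a4 e0 6f 05 4c) = 03bc

1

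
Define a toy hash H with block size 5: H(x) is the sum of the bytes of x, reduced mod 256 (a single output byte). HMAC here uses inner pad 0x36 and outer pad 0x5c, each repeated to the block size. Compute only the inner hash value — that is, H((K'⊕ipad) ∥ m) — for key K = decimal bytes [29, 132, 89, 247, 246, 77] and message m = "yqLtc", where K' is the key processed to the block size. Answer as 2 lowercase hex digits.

e7

Key decimal bytes [29, 132, 89, 247, 246, 77] = 1d 84 59 f7 f6 4d is 6 bytes > B = 5, so hash it first: H(key) = 34, then zero-pad to 5 bytes: K' = 34 00 00 00 00.
K' ⊕ ipad = 02 36 36 36 36.
Inner input = 02 36 36 36 36 ∥ 79 71 4c 74 63.
Inner hash: sum = 2+54+54+54+54+121+113+76+116+99 = 743; mod 256 = 231 → e7.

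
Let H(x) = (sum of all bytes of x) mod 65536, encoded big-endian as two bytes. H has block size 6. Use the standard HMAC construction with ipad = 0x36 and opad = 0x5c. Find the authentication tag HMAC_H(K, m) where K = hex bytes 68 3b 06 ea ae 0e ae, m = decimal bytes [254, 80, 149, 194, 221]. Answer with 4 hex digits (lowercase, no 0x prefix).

Key hex bytes 68 3b 06 ea ae 0e ae is 7 bytes > B = 6, so hash it first: H(key) = 02 fd, then zero-pad to 6 bytes: K' = 02 fd 00 00 00 00.
K' ⊕ ipad = 34 cb 36 36 36 36.  K' ⊕ opad = 5e a1 5c 5c 5c 5c.
Inner input = (K'⊕ipad) ∥ m = 34 cb 36 36 36 36 ∥ fe 50 95 c2 dd.
Inner hash: sum = 52+203+54+54+54+54+254+80+149+194+221 = 1369 → 05 59.
Outer input = (K'⊕opad) ∥ inner = 5e a1 5c 5c 5c 5c ∥ 05 59.
Outer hash (tag): sum = 94+161+92+92+92+92+5+89 = 717 → 02 cd.

02cd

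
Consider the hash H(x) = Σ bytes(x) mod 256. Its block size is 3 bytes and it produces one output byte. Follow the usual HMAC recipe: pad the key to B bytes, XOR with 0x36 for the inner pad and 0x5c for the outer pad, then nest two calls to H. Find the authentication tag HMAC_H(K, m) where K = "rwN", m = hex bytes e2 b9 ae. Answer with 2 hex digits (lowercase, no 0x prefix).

Key "rwN" = 72 77 4e is exactly B = 3 bytes: K' = 72 77 4e.
K' ⊕ ipad = 44 41 78.  K' ⊕ opad = 2e 2b 12.
Inner input = (K'⊕ipad) ∥ m = 44 41 78 ∥ e2 b9 ae.
Inner hash: sum = 68+65+120+226+185+174 = 838; mod 256 = 70 → 46.
Outer input = (K'⊕opad) ∥ inner = 2e 2b 12 ∥ 46.
Outer hash (tag): sum = 46+43+18+70 = 177 → b1.

b1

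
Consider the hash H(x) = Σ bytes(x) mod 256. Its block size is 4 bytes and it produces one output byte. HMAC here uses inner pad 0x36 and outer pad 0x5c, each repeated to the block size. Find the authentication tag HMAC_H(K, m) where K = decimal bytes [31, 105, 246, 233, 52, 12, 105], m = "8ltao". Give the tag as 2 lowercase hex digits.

10

Key decimal bytes [31, 105, 246, 233, 52, 12, 105] = 1f 69 f6 e9 34 0c 69 is 7 bytes > B = 4, so hash it first: H(key) = 10, then zero-pad to 4 bytes: K' = 10 00 00 00.
K' ⊕ ipad = 26 36 36 36.  K' ⊕ opad = 4c 5c 5c 5c.
Inner input = (K'⊕ipad) ∥ m = 26 36 36 36 ∥ 38 6c 74 61 6f.
Inner hash: sum = 38+54+54+54+56+108+116+97+111 = 688; mod 256 = 176 → b0.
Outer input = (K'⊕opad) ∥ inner = 4c 5c 5c 5c ∥ b0.
Outer hash (tag): sum = 76+92+92+92+176 = 528; mod 256 = 16 → 10.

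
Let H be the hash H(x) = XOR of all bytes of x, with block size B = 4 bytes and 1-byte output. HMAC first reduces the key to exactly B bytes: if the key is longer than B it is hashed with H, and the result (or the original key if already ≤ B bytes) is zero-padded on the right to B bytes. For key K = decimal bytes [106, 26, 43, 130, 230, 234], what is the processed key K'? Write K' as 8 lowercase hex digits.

|K| = 6 > B = 4, so first hash the key.
H(K): XOR 6a⊕1a⊕2b⊕82⊕e6⊕ea = d5.
Zero-pad H(K) = d5 to 4 bytes: K' = d5 00 00 00.

d5000000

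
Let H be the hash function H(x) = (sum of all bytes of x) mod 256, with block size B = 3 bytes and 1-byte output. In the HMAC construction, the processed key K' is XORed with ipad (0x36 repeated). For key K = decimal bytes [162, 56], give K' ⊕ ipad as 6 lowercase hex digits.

Key decimal bytes [162, 56] = a2 38 is 2 bytes ≤ B = 3; zero-pad to 3 bytes: K' = a2 38 00.
XOR each byte with 0x36: a2⊕36=94, 38⊕36=0e, 00⊕36=36.

940e36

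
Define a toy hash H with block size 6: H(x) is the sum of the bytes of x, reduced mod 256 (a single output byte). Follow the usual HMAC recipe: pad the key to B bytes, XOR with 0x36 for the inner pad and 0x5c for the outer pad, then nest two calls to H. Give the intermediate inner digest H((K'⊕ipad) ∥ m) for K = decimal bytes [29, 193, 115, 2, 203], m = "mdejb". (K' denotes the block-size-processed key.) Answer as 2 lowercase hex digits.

Key decimal bytes [29, 193, 115, 2, 203] = 1d c1 73 02 cb is 5 bytes ≤ B = 6; zero-pad to 6 bytes: K' = 1d c1 73 02 cb 00.
K' ⊕ ipad = 2b f7 45 34 fd 36.
Inner input = 2b f7 45 34 fd 36 ∥ 6d 64 65 6a 62.
Inner hash: sum = 43+247+69+52+253+54+109+100+101+106+98 = 1232; mod 256 = 208 → d0.

d0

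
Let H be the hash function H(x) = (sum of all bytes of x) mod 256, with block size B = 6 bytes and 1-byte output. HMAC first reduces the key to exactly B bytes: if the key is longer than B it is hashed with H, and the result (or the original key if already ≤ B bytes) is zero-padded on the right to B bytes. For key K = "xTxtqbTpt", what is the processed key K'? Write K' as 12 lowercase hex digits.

|K| = 9 > B = 6, so first hash the key.
H(K): sum = 120+84+120+116+113+98+84+112+116 = 963; mod 256 = 195 → c3.
Zero-pad H(K) = c3 to 6 bytes: K' = c3 00 00 00 00 00.

c30000000000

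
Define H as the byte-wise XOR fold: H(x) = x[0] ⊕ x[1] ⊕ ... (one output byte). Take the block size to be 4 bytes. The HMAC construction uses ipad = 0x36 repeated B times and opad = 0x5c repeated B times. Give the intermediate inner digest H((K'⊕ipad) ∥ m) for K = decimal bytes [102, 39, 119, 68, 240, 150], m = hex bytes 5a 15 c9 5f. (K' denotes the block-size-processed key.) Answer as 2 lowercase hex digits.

Key decimal bytes [102, 39, 119, 68, 240, 150] = 66 27 77 44 f0 96 is 6 bytes > B = 4, so hash it first: H(key) = 14, then zero-pad to 4 bytes: K' = 14 00 00 00.
K' ⊕ ipad = 22 36 36 36.
Inner input = 22 36 36 36 ∥ 5a 15 c9 5f.
Inner hash: XOR 22⊕36⊕36⊕36⊕5a⊕15⊕c9⊕5f = cd.

cd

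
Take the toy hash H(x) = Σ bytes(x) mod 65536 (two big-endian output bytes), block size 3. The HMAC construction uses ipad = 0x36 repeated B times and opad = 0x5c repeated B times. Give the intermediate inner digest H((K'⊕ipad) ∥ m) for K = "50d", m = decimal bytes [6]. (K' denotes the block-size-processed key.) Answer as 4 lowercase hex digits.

Key "50d" = 35 30 64 is exactly B = 3 bytes: K' = 35 30 64.
K' ⊕ ipad = 03 06 52.
Inner input = 03 06 52 ∥ 06.
Inner hash: sum = 3+6+82+6 = 97 → 00 61.

0061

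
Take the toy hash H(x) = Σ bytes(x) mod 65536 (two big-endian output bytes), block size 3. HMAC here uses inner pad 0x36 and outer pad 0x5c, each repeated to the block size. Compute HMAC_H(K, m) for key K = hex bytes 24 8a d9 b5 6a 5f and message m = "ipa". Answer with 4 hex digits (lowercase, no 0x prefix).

01ed

Key hex bytes 24 8a d9 b5 6a 5f is 6 bytes > B = 3, so hash it first: H(key) = 03 05, then zero-pad to 3 bytes: K' = 03 05 00.
K' ⊕ ipad = 35 33 36.  K' ⊕ opad = 5f 59 5c.
Inner input = (K'⊕ipad) ∥ m = 35 33 36 ∥ 69 70 61.
Inner hash: sum = 53+51+54+105+112+97 = 472 → 01 d8.
Outer input = (K'⊕opad) ∥ inner = 5f 59 5c ∥ 01 d8.
Outer hash (tag): sum = 95+89+92+1+216 = 493 → 01 ed.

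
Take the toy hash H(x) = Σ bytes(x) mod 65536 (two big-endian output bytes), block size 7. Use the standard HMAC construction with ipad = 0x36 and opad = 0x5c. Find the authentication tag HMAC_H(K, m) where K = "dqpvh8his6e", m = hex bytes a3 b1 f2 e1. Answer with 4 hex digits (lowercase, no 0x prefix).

Key "dqpvh8his6e" = 64 71 70 76 68 38 68 69 73 36 65 is 11 bytes > B = 7, so hash it first: H(key) = 04 3a, then zero-pad to 7 bytes: K' = 04 3a 00 00 00 00 00.
K' ⊕ ipad = 32 0c 36 36 36 36 36.  K' ⊕ opad = 58 66 5c 5c 5c 5c 5c.
Inner input = (K'⊕ipad) ∥ m = 32 0c 36 36 36 36 36 ∥ a3 b1 f2 e1.
Inner hash: sum = 50+12+54+54+54+54+54+163+177+242+225 = 1139 → 04 73.
Outer input = (K'⊕opad) ∥ inner = 58 66 5c 5c 5c 5c 5c ∥ 04 73.
Outer hash (tag): sum = 88+102+92+92+92+92+92+4+115 = 769 → 03 01.

0301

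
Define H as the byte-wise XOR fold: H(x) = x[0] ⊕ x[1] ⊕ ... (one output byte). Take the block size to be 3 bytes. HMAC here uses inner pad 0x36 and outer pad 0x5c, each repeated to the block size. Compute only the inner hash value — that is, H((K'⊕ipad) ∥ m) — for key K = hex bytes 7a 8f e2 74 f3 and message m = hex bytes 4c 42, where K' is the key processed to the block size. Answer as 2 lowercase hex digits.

a8

Key hex bytes 7a 8f e2 74 f3 is 5 bytes > B = 3, so hash it first: H(key) = 90, then zero-pad to 3 bytes: K' = 90 00 00.
K' ⊕ ipad = a6 36 36.
Inner input = a6 36 36 ∥ 4c 42.
Inner hash: XOR a6⊕36⊕36⊕4c⊕42 = a8.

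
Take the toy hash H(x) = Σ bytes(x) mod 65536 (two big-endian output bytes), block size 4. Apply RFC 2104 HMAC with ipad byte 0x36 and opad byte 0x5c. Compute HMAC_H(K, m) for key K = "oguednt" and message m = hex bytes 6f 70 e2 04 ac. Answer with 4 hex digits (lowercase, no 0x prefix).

Key "oguednt" = 6f 67 75 65 64 6e 74 is 7 bytes > B = 4, so hash it first: H(key) = 02 f6, then zero-pad to 4 bytes: K' = 02 f6 00 00.
K' ⊕ ipad = 34 c0 36 36.  K' ⊕ opad = 5e aa 5c 5c.
Inner input = (K'⊕ipad) ∥ m = 34 c0 36 36 ∥ 6f 70 e2 04 ac.
Inner hash: sum = 52+192+54+54+111+112+226+4+172 = 977 → 03 d1.
Outer input = (K'⊕opad) ∥ inner = 5e aa 5c 5c ∥ 03 d1.
Outer hash (tag): sum = 94+170+92+92+3+209 = 660 → 02 94.

0294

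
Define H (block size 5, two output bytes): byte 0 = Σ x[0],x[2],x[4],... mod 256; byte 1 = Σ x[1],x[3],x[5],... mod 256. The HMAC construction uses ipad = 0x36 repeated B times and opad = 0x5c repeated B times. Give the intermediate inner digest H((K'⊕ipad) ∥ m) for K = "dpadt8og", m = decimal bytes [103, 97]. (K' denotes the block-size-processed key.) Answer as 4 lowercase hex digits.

6be2

Key "dpadt8og" = 64 70 61 64 74 38 6f 67 is 8 bytes > B = 5, so hash it first: H(key) = a8 73, then zero-pad to 5 bytes: K' = a8 73 00 00 00.
K' ⊕ ipad = 9e 45 36 36 36.
Inner input = 9e 45 36 36 36 ∥ 67 61.
Inner hash: even-index sum = 363 mod 256 = 107; odd-index sum = 226 mod 256 = 226 → 6b e2.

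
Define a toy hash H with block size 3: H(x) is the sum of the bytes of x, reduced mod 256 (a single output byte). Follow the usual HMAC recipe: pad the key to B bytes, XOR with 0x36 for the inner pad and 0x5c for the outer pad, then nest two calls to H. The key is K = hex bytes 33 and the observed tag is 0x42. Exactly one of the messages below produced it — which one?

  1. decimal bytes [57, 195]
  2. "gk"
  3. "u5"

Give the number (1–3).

Key hex bytes 33 is 1 byte ≤ B = 3; zero-pad to 3 bytes: K' = 33 00 00.
K' ⊕ ipad = 05 36 36; K' ⊕ opad = 6f 5c 5c.
m1: inner = H(05 36 36 39 c3) = 6d; tag = H(6f 5c 5c 6d) = 94
m2: inner = H(05 36 36 67 6b) = 43; tag = H(6f 5c 5c 43) = 6a
m3: inner = H(05 36 36 75 35) = 1b; tag = H(6f 5c 5c 1b) = 42 ← matches

3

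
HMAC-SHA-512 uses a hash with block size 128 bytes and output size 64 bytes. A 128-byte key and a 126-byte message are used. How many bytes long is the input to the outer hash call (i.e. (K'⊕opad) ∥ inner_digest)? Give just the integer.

Key is 128 ≤ 128 bytes, zero-padded: |K'| = 128.
Outer input = (K'⊕opad) ∥ H(inner) → 128 + 64 = 192 bytes.

192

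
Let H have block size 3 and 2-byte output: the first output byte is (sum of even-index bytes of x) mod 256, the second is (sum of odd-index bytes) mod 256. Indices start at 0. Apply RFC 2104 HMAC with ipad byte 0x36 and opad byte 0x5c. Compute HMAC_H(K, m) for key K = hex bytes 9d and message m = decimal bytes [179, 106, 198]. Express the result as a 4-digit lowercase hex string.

Key hex bytes 9d is 1 byte ≤ B = 3; zero-pad to 3 bytes: K' = 9d 00 00.
K' ⊕ ipad = ab 36 36.  K' ⊕ opad = c1 5c 5c.
Inner input = (K'⊕ipad) ∥ m = ab 36 36 ∥ b3 6a c6.
Inner hash: even-index sum = 331 mod 256 = 75; odd-index sum = 431 mod 256 = 175 → 4b af.
Outer input = (K'⊕opad) ∥ inner = c1 5c 5c ∥ 4b af.
Outer hash (tag): even-index sum = 460 mod 256 = 204; odd-index sum = 167 mod 256 = 167 → cc a7.

cca7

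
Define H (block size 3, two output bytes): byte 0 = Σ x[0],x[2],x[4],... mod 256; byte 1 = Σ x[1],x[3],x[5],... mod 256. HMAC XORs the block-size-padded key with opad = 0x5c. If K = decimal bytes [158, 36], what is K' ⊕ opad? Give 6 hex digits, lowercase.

Key decimal bytes [158, 36] = 9e 24 is 2 bytes ≤ B = 3; zero-pad to 3 bytes: K' = 9e 24 00.
XOR each byte with 0x5c: 9e⊕5c=c2, 24⊕5c=78, 00⊕5c=5c.

c2785c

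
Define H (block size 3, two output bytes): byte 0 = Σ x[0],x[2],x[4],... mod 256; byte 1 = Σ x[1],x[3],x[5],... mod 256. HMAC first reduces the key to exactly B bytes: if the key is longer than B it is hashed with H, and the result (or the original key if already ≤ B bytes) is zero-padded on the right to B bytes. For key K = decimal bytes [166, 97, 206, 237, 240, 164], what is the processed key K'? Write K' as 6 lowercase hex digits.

64f200

|K| = 6 > B = 3, so first hash the key.
H(K): even-index sum = 612 mod 256 = 100; odd-index sum = 498 mod 256 = 242 → 64 f2.
Zero-pad H(K) = 64 f2 to 3 bytes: K' = 64 f2 00.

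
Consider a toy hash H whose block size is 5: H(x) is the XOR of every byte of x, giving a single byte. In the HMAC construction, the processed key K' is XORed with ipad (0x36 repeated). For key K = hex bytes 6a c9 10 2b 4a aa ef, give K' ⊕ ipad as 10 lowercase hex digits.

a136363636

Key hex bytes 6a c9 10 2b 4a aa ef is 7 bytes > B = 5, so hash it first: H(key) = 97, then zero-pad to 5 bytes: K' = 97 00 00 00 00.
XOR each byte with 0x36: 97⊕36=a1, 00⊕36=36, 00⊕36=36, 00⊕36=36, 00⊕36=36.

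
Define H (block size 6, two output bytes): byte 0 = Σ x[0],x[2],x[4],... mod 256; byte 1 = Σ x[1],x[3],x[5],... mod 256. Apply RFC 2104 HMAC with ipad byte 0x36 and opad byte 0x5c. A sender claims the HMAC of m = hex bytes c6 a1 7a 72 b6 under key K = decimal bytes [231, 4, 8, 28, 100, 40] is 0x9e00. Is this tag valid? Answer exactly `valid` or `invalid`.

Key decimal bytes [231, 4, 8, 28, 100, 40] = e7 04 08 1c 64 28 is exactly B = 6 bytes: K' = e7 04 08 1c 64 28.
K' ⊕ ipad = d1 32 3e 2a 52 1e; K' ⊕ opad = bb 58 54 40 38 74.
Inner hash: even-index sum = 855 mod 256 = 87; odd-index sum = 397 mod 256 = 141 → 57 8d.
Outer hash (recomputed tag): even-index sum = 414 mod 256 = 158; odd-index sum = 409 mod 256 = 153 → 9e 99.
Recomputed tag = 9e99; claimed = 9e00 → mismatch.

invalid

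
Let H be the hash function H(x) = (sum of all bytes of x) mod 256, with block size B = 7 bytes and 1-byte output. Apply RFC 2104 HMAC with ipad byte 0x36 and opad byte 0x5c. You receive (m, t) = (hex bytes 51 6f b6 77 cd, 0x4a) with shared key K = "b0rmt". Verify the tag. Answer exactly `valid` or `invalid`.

Key "b0rmt" = 62 30 72 6d 74 is 5 bytes ≤ B = 7; zero-pad to 7 bytes: K' = 62 30 72 6d 74 00 00.
K' ⊕ ipad = 54 06 44 5b 42 36 36; K' ⊕ opad = 3e 6c 2e 31 28 5c 5c.
Inner hash: sum = 84+6+68+91+66+54+54+81+111+182+119+205 = 1121; mod 256 = 97 → 61.
Outer hash (recomputed tag): sum = 62+108+46+49+40+92+92+97 = 586; mod 256 = 74 → 4a.
Recomputed tag = 4a; claimed = 4a → match.

valid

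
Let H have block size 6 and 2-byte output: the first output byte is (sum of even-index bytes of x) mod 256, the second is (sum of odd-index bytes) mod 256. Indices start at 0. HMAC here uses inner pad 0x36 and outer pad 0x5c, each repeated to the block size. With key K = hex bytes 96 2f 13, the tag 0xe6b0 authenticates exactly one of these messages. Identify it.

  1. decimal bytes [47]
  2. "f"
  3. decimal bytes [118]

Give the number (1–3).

3

Key hex bytes 96 2f 13 is 3 bytes ≤ B = 6; zero-pad to 6 bytes: K' = 96 2f 13 00 00 00.
K' ⊕ ipad = a0 19 25 36 36 36; K' ⊕ opad = ca 73 4f 5c 5c 5c.
m1: inner = H(a0 19 25 36 36 36 2f) = 2a 85; tag = H(ca 73 4f 5c 5c 5c 2a 85) = 9fb0
m2: inner = H(a0 19 25 36 36 36 66) = 61 85; tag = H(ca 73 4f 5c 5c 5c 61 85) = d6b0
m3: inner = H(a0 19 25 36 36 36 76) = 71 85; tag = H(ca 73 4f 5c 5c 5c 71 85) = e6b0 ← matches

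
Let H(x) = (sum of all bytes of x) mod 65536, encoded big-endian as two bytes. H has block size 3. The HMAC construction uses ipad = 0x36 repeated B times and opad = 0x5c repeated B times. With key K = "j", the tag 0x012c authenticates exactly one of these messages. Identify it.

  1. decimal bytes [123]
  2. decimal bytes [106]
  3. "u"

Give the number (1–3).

Key "j" = 6a is 1 byte ≤ B = 3; zero-pad to 3 bytes: K' = 6a 00 00.
K' ⊕ ipad = 5c 36 36; K' ⊕ opad = 36 5c 5c.
m1: inner = H(5c 36 36 7b) = 01 43; tag = H(36 5c 5c 01 43) = 0132
m2: inner = H(5c 36 36 6a) = 01 32; tag = H(36 5c 5c 01 32) = 0121
m3: inner = H(5c 36 36 75) = 01 3d; tag = H(36 5c 5c 01 3d) = 012c ← matches

3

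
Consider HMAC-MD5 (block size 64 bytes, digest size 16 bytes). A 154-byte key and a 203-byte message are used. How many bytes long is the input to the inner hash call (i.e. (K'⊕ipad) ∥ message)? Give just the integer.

267

Key is 154 > 64 bytes, so it is hashed to 16 bytes then zero-padded to 64: |K'| = 64.
Inner input = (K'⊕ipad) ∥ m → 64 + 203 = 267 bytes.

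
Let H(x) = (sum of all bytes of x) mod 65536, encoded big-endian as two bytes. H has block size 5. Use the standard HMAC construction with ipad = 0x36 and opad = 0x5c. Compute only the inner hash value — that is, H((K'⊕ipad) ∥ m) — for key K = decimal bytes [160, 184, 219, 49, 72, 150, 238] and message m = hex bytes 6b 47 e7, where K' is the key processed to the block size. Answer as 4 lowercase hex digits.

Key decimal bytes [160, 184, 219, 49, 72, 150, 238] = a0 b8 db 31 48 96 ee is 7 bytes > B = 5, so hash it first: H(key) = 04 30, then zero-pad to 5 bytes: K' = 04 30 00 00 00.
K' ⊕ ipad = 32 06 36 36 36.
Inner input = 32 06 36 36 36 ∥ 6b 47 e7.
Inner hash: sum = 50+6+54+54+54+107+71+231 = 627 → 02 73.

0273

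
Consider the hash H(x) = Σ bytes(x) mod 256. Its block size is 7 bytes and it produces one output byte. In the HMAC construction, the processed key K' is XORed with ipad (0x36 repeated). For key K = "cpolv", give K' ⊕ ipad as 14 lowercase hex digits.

Key "cpolv" = 63 70 6f 6c 76 is 5 bytes ≤ B = 7; zero-pad to 7 bytes: K' = 63 70 6f 6c 76 00 00.
XOR each byte with 0x36: 63⊕36=55, 70⊕36=46, 6f⊕36=59, 6c⊕36=5a, 76⊕36=40, 00⊕36=36, 00⊕36=36.

5546595a403636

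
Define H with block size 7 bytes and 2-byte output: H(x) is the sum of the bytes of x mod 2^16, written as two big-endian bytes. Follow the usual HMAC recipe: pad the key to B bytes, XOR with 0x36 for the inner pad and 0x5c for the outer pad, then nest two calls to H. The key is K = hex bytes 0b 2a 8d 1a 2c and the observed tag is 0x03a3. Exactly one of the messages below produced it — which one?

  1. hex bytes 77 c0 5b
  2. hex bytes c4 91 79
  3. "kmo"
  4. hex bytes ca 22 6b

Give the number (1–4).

2

Key hex bytes 0b 2a 8d 1a 2c is 5 bytes ≤ B = 7; zero-pad to 7 bytes: K' = 0b 2a 8d 1a 2c 00 00.
K' ⊕ ipad = 3d 1c bb 2c 1a 36 36; K' ⊕ opad = 57 76 d1 46 70 5c 5c.
m1: inner = H(3d 1c bb 2c 1a 36 36 77 c0 5b) = 03 58; tag = H(57 76 d1 46 70 5c 5c 03 58) = 0367
m2: inner = H(3d 1c bb 2c 1a 36 36 c4 91 79) = 03 94; tag = H(57 76 d1 46 70 5c 5c 03 94) = 03a3 ← matches
m3: inner = H(3d 1c bb 2c 1a 36 36 6b 6d 6f) = 03 0d; tag = H(57 76 d1 46 70 5c 5c 03 0d) = 031c
m4: inner = H(3d 1c bb 2c 1a 36 36 ca 22 6b) = 03 1d; tag = H(57 76 d1 46 70 5c 5c 03 1d) = 032c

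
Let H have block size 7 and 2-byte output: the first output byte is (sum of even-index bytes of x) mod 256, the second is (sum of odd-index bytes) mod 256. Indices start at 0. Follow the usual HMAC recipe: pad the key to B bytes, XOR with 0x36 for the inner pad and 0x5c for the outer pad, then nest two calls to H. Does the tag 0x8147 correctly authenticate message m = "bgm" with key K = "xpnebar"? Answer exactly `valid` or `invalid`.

valid

Key "xpnebar" = 78 70 6e 65 62 61 72 is exactly B = 7 bytes: K' = 78 70 6e 65 62 61 72.
K' ⊕ ipad = 4e 46 58 53 54 57 44; K' ⊕ opad = 24 2c 32 39 3e 3d 2e.
Inner hash: even-index sum = 421 mod 256 = 165; odd-index sum = 447 mod 256 = 191 → a5 bf.
Outer hash (recomputed tag): even-index sum = 385 mod 256 = 129; odd-index sum = 327 mod 256 = 71 → 81 47.
Recomputed tag = 8147; claimed = 8147 → match.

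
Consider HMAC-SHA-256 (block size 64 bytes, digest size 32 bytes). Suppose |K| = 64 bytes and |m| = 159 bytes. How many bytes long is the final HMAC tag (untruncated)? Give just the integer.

32

The tag is one SHA-256 digest: 32 bytes.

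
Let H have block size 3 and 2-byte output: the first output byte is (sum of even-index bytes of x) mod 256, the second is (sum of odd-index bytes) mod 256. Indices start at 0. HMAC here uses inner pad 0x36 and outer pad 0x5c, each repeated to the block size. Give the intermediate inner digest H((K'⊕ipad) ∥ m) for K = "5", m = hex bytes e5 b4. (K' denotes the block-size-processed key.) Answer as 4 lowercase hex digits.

Key "5" = 35 is 1 byte ≤ B = 3; zero-pad to 3 bytes: K' = 35 00 00.
K' ⊕ ipad = 03 36 36.
Inner input = 03 36 36 ∥ e5 b4.
Inner hash: even-index sum = 237 mod 256 = 237; odd-index sum = 283 mod 256 = 27 → ed 1b.

ed1b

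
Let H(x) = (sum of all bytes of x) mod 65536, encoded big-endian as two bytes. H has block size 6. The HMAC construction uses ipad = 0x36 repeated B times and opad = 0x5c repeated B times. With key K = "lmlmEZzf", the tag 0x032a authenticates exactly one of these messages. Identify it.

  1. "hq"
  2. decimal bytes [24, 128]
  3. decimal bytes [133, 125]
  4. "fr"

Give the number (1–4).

Key "lmlmEZzf" = 6c 6d 6c 6d 45 5a 7a 66 is 8 bytes > B = 6, so hash it first: H(key) = 03 31, then zero-pad to 6 bytes: K' = 03 31 00 00 00 00.
K' ⊕ ipad = 35 07 36 36 36 36; K' ⊕ opad = 5f 6d 5c 5c 5c 5c.
m1: inner = H(35 07 36 36 36 36 68 71) = 01 ed; tag = H(5f 6d 5c 5c 5c 5c 01 ed) = 032a ← matches
m2: inner = H(35 07 36 36 36 36 18 80) = 01 ac; tag = H(5f 6d 5c 5c 5c 5c 01 ac) = 02e9
m3: inner = H(35 07 36 36 36 36 85 7d) = 02 16; tag = H(5f 6d 5c 5c 5c 5c 02 16) = 0254
m4: inner = H(35 07 36 36 36 36 66 72) = 01 ec; tag = H(5f 6d 5c 5c 5c 5c 01 ec) = 0329

1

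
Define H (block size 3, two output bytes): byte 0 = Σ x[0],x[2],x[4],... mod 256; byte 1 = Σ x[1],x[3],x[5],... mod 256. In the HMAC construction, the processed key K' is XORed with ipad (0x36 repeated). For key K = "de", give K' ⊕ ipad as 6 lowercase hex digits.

Key "de" = 64 65 is 2 bytes ≤ B = 3; zero-pad to 3 bytes: K' = 64 65 00.
XOR each byte with 0x36: 64⊕36=52, 65⊕36=53, 00⊕36=36.

525336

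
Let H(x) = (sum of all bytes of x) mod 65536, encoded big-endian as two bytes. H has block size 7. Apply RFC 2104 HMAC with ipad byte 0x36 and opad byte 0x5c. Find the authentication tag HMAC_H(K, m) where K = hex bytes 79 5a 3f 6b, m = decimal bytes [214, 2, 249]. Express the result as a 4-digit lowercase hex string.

0270

Key hex bytes 79 5a 3f 6b is 4 bytes ≤ B = 7; zero-pad to 7 bytes: K' = 79 5a 3f 6b 00 00 00.
K' ⊕ ipad = 4f 6c 09 5d 36 36 36.  K' ⊕ opad = 25 06 63 37 5c 5c 5c.
Inner input = (K'⊕ipad) ∥ m = 4f 6c 09 5d 36 36 36 ∥ d6 02 f9.
Inner hash: sum = 79+108+9+93+54+54+54+214+2+249 = 916 → 03 94.
Outer input = (K'⊕opad) ∥ inner = 25 06 63 37 5c 5c 5c ∥ 03 94.
Outer hash (tag): sum = 37+6+99+55+92+92+92+3+148 = 624 → 02 70.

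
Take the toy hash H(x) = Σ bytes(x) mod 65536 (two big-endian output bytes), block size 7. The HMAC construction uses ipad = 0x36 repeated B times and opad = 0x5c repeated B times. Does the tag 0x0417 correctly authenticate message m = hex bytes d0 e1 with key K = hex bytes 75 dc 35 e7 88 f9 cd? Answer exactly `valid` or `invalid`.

valid

Key hex bytes 75 dc 35 e7 88 f9 cd is exactly B = 7 bytes: K' = 75 dc 35 e7 88 f9 cd.
K' ⊕ ipad = 43 ea 03 d1 be cf fb; K' ⊕ opad = 29 80 69 bb d4 a5 91.
Inner hash: sum = 67+234+3+209+190+207+251+208+225 = 1594 → 06 3a.
Outer hash (recomputed tag): sum = 41+128+105+187+212+165+145+6+58 = 1047 → 04 17.
Recomputed tag = 0417; claimed = 0417 → match.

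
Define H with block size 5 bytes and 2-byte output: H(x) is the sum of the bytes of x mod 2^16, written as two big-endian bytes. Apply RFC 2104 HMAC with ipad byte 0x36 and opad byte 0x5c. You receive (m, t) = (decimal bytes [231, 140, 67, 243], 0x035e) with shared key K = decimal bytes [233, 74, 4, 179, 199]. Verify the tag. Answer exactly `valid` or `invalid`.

Key decimal bytes [233, 74, 4, 179, 199] = e9 4a 04 b3 c7 is exactly B = 5 bytes: K' = e9 4a 04 b3 c7.
K' ⊕ ipad = df 7c 32 85 f1; K' ⊕ opad = b5 16 58 ef 9b.
Inner hash: sum = 223+124+50+133+241+231+140+67+243 = 1452 → 05 ac.
Outer hash (recomputed tag): sum = 181+22+88+239+155+5+172 = 862 → 03 5e.
Recomputed tag = 035e; claimed = 035e → match.

valid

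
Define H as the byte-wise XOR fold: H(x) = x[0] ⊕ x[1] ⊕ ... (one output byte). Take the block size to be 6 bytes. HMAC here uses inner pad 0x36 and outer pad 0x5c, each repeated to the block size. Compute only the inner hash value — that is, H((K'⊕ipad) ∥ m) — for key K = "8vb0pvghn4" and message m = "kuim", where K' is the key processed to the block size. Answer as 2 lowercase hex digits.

Key "8vb0pvghn4" = 38 76 62 30 70 76 67 68 6e 34 is 10 bytes > B = 6, so hash it first: H(key) = 4f, then zero-pad to 6 bytes: K' = 4f 00 00 00 00 00.
K' ⊕ ipad = 79 36 36 36 36 36.
Inner input = 79 36 36 36 36 36 ∥ 6b 75 69 6d.
Inner hash: XOR 79⊕36⊕36⊕36⊕36⊕36⊕6b⊕75⊕69⊕6d = 55.

55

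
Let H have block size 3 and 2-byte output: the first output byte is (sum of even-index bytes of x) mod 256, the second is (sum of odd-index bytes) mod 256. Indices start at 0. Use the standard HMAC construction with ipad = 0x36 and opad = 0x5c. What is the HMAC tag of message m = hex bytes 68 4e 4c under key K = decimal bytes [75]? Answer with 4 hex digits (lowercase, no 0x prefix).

Key decimal bytes [75] = 4b is 1 byte ≤ B = 3; zero-pad to 3 bytes: K' = 4b 00 00.
K' ⊕ ipad = 7d 36 36.  K' ⊕ opad = 17 5c 5c.
Inner input = (K'⊕ipad) ∥ m = 7d 36 36 ∥ 68 4e 4c.
Inner hash: even-index sum = 257 mod 256 = 1; odd-index sum = 234 mod 256 = 234 → 01 ea.
Outer input = (K'⊕opad) ∥ inner = 17 5c 5c ∥ 01 ea.
Outer hash (tag): even-index sum = 349 mod 256 = 93; odd-index sum = 93 mod 256 = 93 → 5d 5d.

5d5d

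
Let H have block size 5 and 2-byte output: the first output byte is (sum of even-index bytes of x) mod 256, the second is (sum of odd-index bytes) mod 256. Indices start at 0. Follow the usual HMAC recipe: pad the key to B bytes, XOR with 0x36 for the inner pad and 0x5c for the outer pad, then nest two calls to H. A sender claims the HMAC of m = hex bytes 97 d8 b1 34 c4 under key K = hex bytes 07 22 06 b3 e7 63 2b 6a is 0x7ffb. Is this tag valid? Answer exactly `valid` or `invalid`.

invalid

Key hex bytes 07 22 06 b3 e7 63 2b 6a is 8 bytes > B = 5, so hash it first: H(key) = 1f a2, then zero-pad to 5 bytes: K' = 1f a2 00 00 00.
K' ⊕ ipad = 29 94 36 36 36; K' ⊕ opad = 43 fe 5c 5c 5c.
Inner hash: even-index sum = 417 mod 256 = 161; odd-index sum = 726 mod 256 = 214 → a1 d6.
Outer hash (recomputed tag): even-index sum = 465 mod 256 = 209; odd-index sum = 507 mod 256 = 251 → d1 fb.
Recomputed tag = d1fb; claimed = 7ffb → mismatch.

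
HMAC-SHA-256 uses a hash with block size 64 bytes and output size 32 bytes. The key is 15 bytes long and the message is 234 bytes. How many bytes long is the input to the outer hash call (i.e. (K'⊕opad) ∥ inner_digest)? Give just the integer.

Key is 15 ≤ 64 bytes, zero-padded: |K'| = 64.
Outer input = (K'⊕opad) ∥ H(inner) → 64 + 32 = 96 bytes.

96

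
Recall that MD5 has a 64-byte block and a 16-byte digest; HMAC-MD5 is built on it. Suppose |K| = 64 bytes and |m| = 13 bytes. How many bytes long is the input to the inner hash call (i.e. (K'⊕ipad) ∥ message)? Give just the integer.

77

Key is 64 ≤ 64 bytes, zero-padded: |K'| = 64.
Inner input = (K'⊕ipad) ∥ m → 64 + 13 = 77 bytes.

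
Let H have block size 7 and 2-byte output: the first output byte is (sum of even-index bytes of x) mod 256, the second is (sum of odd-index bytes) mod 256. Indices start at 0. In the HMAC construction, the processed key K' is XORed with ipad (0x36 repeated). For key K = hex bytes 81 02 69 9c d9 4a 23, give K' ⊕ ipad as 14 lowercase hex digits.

b7345faaef7c15

Key hex bytes 81 02 69 9c d9 4a 23 is exactly B = 7 bytes: K' = 81 02 69 9c d9 4a 23.
XOR each byte with 0x36: 81⊕36=b7, 02⊕36=34, 69⊕36=5f, 9c⊕36=aa, d9⊕36=ef, 4a⊕36=7c, 23⊕36=15.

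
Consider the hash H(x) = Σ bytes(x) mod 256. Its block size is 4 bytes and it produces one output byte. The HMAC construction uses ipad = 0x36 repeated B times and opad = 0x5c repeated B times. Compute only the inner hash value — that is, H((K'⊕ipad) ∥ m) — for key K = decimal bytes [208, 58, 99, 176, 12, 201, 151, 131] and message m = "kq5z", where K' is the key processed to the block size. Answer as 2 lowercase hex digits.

67

Key decimal bytes [208, 58, 99, 176, 12, 201, 151, 131] = d0 3a 63 b0 0c c9 97 83 is 8 bytes > B = 4, so hash it first: H(key) = 0c, then zero-pad to 4 bytes: K' = 0c 00 00 00.
K' ⊕ ipad = 3a 36 36 36.
Inner input = 3a 36 36 36 ∥ 6b 71 35 7a.
Inner hash: sum = 58+54+54+54+107+113+53+122 = 615; mod 256 = 103 → 67.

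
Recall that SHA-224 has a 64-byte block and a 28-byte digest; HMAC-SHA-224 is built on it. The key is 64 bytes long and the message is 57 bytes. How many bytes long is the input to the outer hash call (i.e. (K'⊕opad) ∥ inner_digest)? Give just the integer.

Key is 64 ≤ 64 bytes, zero-padded: |K'| = 64.
Outer input = (K'⊕opad) ∥ H(inner) → 64 + 28 = 92 bytes.

92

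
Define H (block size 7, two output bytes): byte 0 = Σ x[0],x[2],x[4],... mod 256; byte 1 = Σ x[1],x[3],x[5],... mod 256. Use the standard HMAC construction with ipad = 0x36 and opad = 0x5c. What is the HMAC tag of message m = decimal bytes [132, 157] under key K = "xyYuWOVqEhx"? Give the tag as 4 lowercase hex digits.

8b4e

Key "xyYuWOVqEhx" = 78 79 59 75 57 4f 56 71 45 68 78 is 11 bytes > B = 7, so hash it first: H(key) = 3b 16, then zero-pad to 7 bytes: K' = 3b 16 00 00 00 00 00.
K' ⊕ ipad = 0d 20 36 36 36 36 36.  K' ⊕ opad = 67 4a 5c 5c 5c 5c 5c.
Inner input = (K'⊕ipad) ∥ m = 0d 20 36 36 36 36 36 ∥ 84 9d.
Inner hash: even-index sum = 332 mod 256 = 76; odd-index sum = 272 mod 256 = 16 → 4c 10.
Outer input = (K'⊕opad) ∥ inner = 67 4a 5c 5c 5c 5c 5c ∥ 4c 10.
Outer hash (tag): even-index sum = 395 mod 256 = 139; odd-index sum = 334 mod 256 = 78 → 8b 4e.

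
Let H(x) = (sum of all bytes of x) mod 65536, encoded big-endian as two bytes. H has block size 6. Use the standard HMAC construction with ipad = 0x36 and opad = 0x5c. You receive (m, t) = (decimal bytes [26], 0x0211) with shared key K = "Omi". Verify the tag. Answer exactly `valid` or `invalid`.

invalid

Key "Omi" = 4f 6d 69 is 3 bytes ≤ B = 6; zero-pad to 6 bytes: K' = 4f 6d 69 00 00 00.
K' ⊕ ipad = 79 5b 5f 36 36 36; K' ⊕ opad = 13 31 35 5c 5c 5c.
Inner hash: sum = 121+91+95+54+54+54+26 = 495 → 01 ef.
Outer hash (recomputed tag): sum = 19+49+53+92+92+92+1+239 = 637 → 02 7d.
Recomputed tag = 027d; claimed = 0211 → mismatch.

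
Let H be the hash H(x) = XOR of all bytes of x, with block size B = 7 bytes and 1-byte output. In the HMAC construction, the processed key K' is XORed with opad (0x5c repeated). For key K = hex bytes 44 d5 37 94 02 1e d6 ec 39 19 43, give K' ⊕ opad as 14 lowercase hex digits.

2b5c5c5c5c5c5c

Key hex bytes 44 d5 37 94 02 1e d6 ec 39 19 43 is 11 bytes > B = 7, so hash it first: H(key) = 77, then zero-pad to 7 bytes: K' = 77 00 00 00 00 00 00.
XOR each byte with 0x5c: 77⊕5c=2b, 00⊕5c=5c, 00⊕5c=5c, 00⊕5c=5c, 00⊕5c=5c, 00⊕5c=5c, 00⊕5c=5c.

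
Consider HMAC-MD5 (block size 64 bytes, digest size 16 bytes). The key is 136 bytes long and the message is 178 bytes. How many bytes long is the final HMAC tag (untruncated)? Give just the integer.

The tag is one MD5 digest: 16 bytes.

16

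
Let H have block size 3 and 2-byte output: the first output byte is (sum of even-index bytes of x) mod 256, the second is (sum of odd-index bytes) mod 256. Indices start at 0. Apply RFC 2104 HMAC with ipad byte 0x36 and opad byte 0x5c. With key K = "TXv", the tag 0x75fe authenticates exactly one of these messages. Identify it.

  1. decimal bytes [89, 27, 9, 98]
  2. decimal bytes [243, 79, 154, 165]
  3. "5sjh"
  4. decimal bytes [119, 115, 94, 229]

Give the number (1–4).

Key "TXv" = 54 58 76 is exactly B = 3 bytes: K' = 54 58 76.
K' ⊕ ipad = 62 6e 40; K' ⊕ opad = 08 04 2a.
m1: inner = H(62 6e 40 59 1b 09 62) = 1f d0; tag = H(08 04 2a 1f d0) = 0223
m2: inner = H(62 6e 40 f3 4f 9a a5) = 96 fb; tag = H(08 04 2a 96 fb) = 2d9a
m3: inner = H(62 6e 40 35 73 6a 68) = 7d 0d; tag = H(08 04 2a 7d 0d) = 3f81
m4: inner = H(62 6e 40 77 73 5e e5) = fa 43; tag = H(08 04 2a fa 43) = 75fe ← matches

4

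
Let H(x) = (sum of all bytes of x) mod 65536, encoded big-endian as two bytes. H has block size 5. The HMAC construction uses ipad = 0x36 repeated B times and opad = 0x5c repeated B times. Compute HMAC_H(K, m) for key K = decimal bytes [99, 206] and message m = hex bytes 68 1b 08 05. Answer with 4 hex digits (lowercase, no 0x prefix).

Key decimal bytes [99, 206] = 63 ce is 2 bytes ≤ B = 5; zero-pad to 5 bytes: K' = 63 ce 00 00 00.
K' ⊕ ipad = 55 f8 36 36 36.  K' ⊕ opad = 3f 92 5c 5c 5c.
Inner input = (K'⊕ipad) ∥ m = 55 f8 36 36 36 ∥ 68 1b 08 05.
Inner hash: sum = 85+248+54+54+54+104+27+8+5 = 639 → 02 7f.
Outer input = (K'⊕opad) ∥ inner = 3f 92 5c 5c 5c ∥ 02 7f.
Outer hash (tag): sum = 63+146+92+92+92+2+127 = 614 → 02 66.

0266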